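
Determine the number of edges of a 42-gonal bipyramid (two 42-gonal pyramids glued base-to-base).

126

A bipyramid over an n-gon has 2n triangular faces and n + 2 vertices: V = 42 + 2 = 44, E = 3·42 = 126, F = 2·42 = 84.
Check: V − E + F = 44 − 126 + 84 = 2.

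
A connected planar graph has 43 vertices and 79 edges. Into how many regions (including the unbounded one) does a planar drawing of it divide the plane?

38

Euler's formula for a connected plane graph: V − E + F = 2, so F = 2 − 43 + 79 = 38.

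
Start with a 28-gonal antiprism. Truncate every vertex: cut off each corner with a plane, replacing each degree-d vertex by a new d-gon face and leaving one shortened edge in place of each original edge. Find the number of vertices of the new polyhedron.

224

The base solid has V = 56, E = 112, F = 58.
Truncation replaces each original edge-end by a new vertex, so V′ = 2E = 224.
Each original edge survives, and each old vertex of degree d contributes d new edges; summing degrees gives Σd = 2E, so E′ = E + 2E = 3E = 336.
Each original face survives and each original vertex becomes one new face: F′ = F + V = 114.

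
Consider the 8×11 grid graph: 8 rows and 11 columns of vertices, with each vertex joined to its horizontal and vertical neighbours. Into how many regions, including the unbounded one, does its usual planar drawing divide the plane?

The grid has V = 8·11 = 88 vertices and E = 8·10 + 11·7 = 157 edges.
F = 2 − V + E = 2 − 88 + 157 = 71.

71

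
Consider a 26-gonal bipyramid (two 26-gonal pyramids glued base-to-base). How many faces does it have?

A bipyramid over an n-gon has 2n triangular faces and n + 2 vertices: V = 26 + 2 = 28, E = 3·26 = 78, F = 2·26 = 52.

52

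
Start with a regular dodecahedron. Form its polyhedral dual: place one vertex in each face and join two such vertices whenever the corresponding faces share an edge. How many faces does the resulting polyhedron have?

The base solid has V = 20, E = 30, F = 12.
The dual swaps V and F and preserves E: V′ = F = 12, E′ = E = 30, F′ = V = 20.

20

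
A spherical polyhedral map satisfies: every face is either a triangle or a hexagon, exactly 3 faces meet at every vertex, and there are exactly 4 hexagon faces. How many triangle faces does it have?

4

Let x be the number of triangles; then F = 4 + x.
Edge–face incidences: 2E = 6·4 + 3·x = 24 + 3x.
Every vertex has degree 3, so 3V = 2E.
Euler: V − E + F = 2 ⇒ (2E)/3 − E + (4 + x) = 2.
Multiply by 6: 2·(2E) − 3·(2E) + 6·(4 + x) = 12, i.e. 24 + 6x − (24 + 3x) = 12.
Collecting terms: 3x = 12, so x = 4.
Then 2E = 24 + 3·4 = 36, so E = 18, V = 2E/3 = 12, F = 4 + 4 = 8.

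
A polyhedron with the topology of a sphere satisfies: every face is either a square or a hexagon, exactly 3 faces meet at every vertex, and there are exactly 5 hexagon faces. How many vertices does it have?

Let x be the number of squares; then F = 5 + x.
Edge–face incidences: 2E = 6·5 + 4·x = 30 + 4x.
Every vertex has degree 3, so 3V = 2E.
Euler: V − E + F = 2 ⇒ (2E)/3 − E + (5 + x) = 2.
Multiply by 6: 2·(2E) − 3·(2E) + 6·(5 + x) = 12, i.e. 30 + 6x − (30 + 4x) = 12.
Collecting terms: 2x = 12, so x = 6.
Then 2E = 30 + 4·6 = 54, so E = 27, V = 2E/3 = 18, F = 5 + 6 = 11.

18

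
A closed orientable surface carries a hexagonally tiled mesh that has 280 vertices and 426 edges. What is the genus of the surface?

Every face is a hexagon and each edge borders two faces, so 6F = 2·426, giving F = 142.
χ = V − E + F = 280 − 426 + 142 = -4.
For a closed orientable surface χ = 2 − 2g, so g = (2 − (-4))/2 = 3.

3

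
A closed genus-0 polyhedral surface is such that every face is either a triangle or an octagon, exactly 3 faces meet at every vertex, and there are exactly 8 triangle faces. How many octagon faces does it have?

Let x be the number of octagons; then F = 8 + x.
Edge–face incidences: 2E = 3·8 + 8·x = 24 + 8x.
Every vertex has degree 3, so 3V = 2E.
Euler: V − E + F = 2 ⇒ (2E)/3 − E + (8 + x) = 2.
Multiply by 6: 2·(2E) − 3·(2E) + 6·(8 + x) = 12, i.e. 48 + 6x − (24 + 8x) = 12.
Collecting terms: −2x + 24 = 12, so −2x = −12, so x = 6.
Then 2E = 24 + 8·6 = 72, so E = 36, V = 2E/3 = 24, F = 8 + 6 = 14.

6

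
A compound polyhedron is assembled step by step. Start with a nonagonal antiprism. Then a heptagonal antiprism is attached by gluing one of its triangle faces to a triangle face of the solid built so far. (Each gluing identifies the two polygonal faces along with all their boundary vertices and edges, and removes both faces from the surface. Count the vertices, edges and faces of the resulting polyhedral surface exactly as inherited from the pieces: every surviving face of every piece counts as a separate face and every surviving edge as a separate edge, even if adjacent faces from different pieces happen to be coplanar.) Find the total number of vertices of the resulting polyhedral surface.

A nonagonal antiprism: V=18, E=36, F=20.
Attach a heptagonal antiprism (V=14, E=28, F=16) along a 3-gon: merge 3 vertices and 3 edges, delete both glued faces → V=29, E=61, F=34.
Check: V − E + F = 29 − 61 + 34 = 2.

29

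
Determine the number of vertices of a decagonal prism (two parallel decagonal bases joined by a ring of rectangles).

A prism on an n-gon has two n-gon bases and n rectangular sides: V = 2·10 = 20, E = 3·10 = 30, F = 10 + 2 = 12.

20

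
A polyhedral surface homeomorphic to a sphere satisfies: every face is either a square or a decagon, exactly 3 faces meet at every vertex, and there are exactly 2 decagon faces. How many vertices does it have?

Let x be the number of squares; then F = 2 + x.
Edge–face incidences: 2E = 10·2 + 4·x = 20 + 4x.
Every vertex has degree 3, so 3V = 2E.
Euler: V − E + F = 2 ⇒ (2E)/3 − E + (2 + x) = 2.
Multiply by 6: 2·(2E) − 3·(2E) + 6·(2 + x) = 12, i.e. 12 + 6x − (20 + 4x) = 12.
Collecting terms: 2x − 8 = 12, so 2x = 20, so x = 10.
Then 2E = 20 + 4·10 = 60, so E = 30, V = 2E/3 = 20, F = 2 + 10 = 12.

20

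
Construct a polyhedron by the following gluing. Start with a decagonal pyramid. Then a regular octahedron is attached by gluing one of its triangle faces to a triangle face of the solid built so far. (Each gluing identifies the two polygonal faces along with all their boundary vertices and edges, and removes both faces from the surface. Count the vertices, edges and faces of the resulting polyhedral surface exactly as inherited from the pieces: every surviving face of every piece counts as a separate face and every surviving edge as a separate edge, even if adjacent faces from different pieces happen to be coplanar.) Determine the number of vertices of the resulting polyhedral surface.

A decagonal pyramid: V=11, E=20, F=11.
Attach a regular octahedron (V=6, E=12, F=8) along a 3-gon: merge 3 vertices and 3 edges, delete both glued faces → V=14, E=29, F=17.
Check: V − E + F = 14 − 29 + 17 = 2.

14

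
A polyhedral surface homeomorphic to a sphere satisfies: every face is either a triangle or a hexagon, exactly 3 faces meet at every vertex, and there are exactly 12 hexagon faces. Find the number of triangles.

Let x be the number of triangles; then F = 12 + x.
Edge–face incidences: 2E = 6·12 + 3·x = 72 + 3x.
Every vertex has degree 3, so 3V = 2E.
Euler: V − E + F = 2 ⇒ (2E)/3 − E + (12 + x) = 2.
Multiply by 6: 2·(2E) − 3·(2E) + 6·(12 + x) = 12, i.e. 72 + 6x − (72 + 3x) = 12.
Collecting terms: 3x = 12, so x = 4.
Then 2E = 72 + 3·4 = 84, so E = 42, V = 2E/3 = 28, F = 12 + 4 = 16.

4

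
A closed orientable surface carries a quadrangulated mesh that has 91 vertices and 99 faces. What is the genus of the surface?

5

Every face is a square, so 2E = 4·99 = 396, giving E = 198.
χ = V − E + F = 91 − 198 + 99 = -8.
For a closed orientable surface χ = 2 − 2g, so g = (2 − (-8))/2 = 5.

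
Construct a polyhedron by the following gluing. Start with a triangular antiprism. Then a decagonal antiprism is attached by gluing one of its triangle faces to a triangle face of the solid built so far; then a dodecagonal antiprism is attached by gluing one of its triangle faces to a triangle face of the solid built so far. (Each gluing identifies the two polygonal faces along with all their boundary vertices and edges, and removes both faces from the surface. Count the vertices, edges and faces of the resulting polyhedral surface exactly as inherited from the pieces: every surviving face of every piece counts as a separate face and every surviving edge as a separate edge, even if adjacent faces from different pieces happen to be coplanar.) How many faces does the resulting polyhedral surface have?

52

A triangular antiprism: V=6, E=12, F=8.
Attach a decagonal antiprism (V=20, E=40, F=22) along a 3-gon: merge 3 vertices and 3 edges, delete both glued faces → V=23, E=49, F=28.
Attach a dodecagonal antiprism (V=24, E=48, F=26) along a 3-gon: merge 3 vertices and 3 edges, delete both glued faces → V=44, E=94, F=52.
Check: V − E + F = 44 − 94 + 52 = 2.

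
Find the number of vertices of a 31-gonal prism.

62

A prism on an n-gon has two n-gon bases and n rectangular sides: V = 2·31 = 62, E = 3·31 = 93, F = 31 + 2 = 33.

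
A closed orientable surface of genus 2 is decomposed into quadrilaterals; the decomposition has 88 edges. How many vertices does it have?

42

χ = 2 − 2·2 = -2, and every face is a square so 4F = 2E.
F = 2E/4 = 44. Then V = -2 + E − F = -2 + 88 − 44 = 42.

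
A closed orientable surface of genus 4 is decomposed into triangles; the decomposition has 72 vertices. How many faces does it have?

χ = 2 − 2·4 = -6, and every face is a triangle so 3F = 2E.
V − E + F = -6 with E = 3F/2 gives 72 − (3/2 − 1)·F = -6, so F = 156 and E = 234.

156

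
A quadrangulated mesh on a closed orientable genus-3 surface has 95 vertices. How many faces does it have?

99

χ = 2 − 2·3 = -4, and every face is a square so 4F = 2E.
V − E + F = -4 with E = 4F/2 gives 95 − (4/2 − 1)·F = -4, so F = 99 and E = 198.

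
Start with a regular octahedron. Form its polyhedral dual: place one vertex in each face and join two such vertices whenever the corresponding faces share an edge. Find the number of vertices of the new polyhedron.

The base solid has V = 6, E = 12, F = 8.
The dual swaps V and F and preserves E: V′ = F = 8, E′ = E = 12, F′ = V = 6.

8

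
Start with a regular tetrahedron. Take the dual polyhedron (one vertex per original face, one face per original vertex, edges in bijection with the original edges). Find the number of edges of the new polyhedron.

6

The base solid has V = 4, E = 6, F = 4.
The dual swaps V and F and preserves E: V′ = F = 4, E′ = E = 6, F′ = V = 4.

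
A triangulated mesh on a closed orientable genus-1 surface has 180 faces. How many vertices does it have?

χ = 2 − 2·1 = 0, and every face is a triangle so 3F = 2E.
E = 3·180/2 = 270. Then V = 0 + E − F = 0 + 270 − 180 = 90.

90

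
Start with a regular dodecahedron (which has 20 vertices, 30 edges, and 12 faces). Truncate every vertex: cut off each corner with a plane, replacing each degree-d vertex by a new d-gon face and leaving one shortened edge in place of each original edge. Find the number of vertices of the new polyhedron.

60

Truncation replaces each original edge-end by a new vertex, so V′ = 2E = 60.
Each original edge survives, and each old vertex of degree d contributes d new edges; summing degrees gives Σd = 2E, so E′ = E + 2E = 3E = 90.
Each original face survives and each original vertex becomes one new face: F′ = F + V = 32.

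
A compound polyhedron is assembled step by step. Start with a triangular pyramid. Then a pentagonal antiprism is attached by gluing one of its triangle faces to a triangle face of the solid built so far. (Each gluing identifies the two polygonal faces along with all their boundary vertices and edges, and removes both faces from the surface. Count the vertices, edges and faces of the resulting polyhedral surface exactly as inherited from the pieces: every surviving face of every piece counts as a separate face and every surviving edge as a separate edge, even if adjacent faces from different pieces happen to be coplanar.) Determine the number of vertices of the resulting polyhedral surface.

A triangular pyramid: V=4, E=6, F=4.
Attach a pentagonal antiprism (V=10, E=20, F=12) along a 3-gon: merge 3 vertices and 3 edges, delete both glued faces → V=11, E=23, F=14.
Check: V − E + F = 11 − 23 + 14 = 2.

11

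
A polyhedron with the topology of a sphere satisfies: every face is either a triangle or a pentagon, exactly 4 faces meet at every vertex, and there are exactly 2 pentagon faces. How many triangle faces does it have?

10

Let x be the number of triangles; then F = 2 + x.
Edge–face incidences: 2E = 5·2 + 3·x = 10 + 3x.
Every vertex has degree 4, so 4V = 2E.
Euler: V − E + F = 2 ⇒ (2E)/4 − E + (2 + x) = 2.
Multiply by 8: 2·(2E) − 4·(2E) + 8·(2 + x) = 16, i.e. 16 + 8x − 2·(10 + 3x) = 16.
Collecting terms: 2x − 4 = 16, so 2x = 20, so x = 10.
Then 2E = 10 + 3·10 = 40, so E = 20, V = 2E/4 = 10, F = 2 + 10 = 12.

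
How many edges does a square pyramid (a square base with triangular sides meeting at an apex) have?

8

A pyramid on an n-gon base has one n-gon and n triangles: V = 4 + 1 = 5, E = 2·4 = 8, F = 4 + 1 = 5.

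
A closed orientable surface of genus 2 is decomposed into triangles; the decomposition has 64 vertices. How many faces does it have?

132

χ = 2 − 2·2 = -2, and every face is a triangle so 3F = 2E.
V − E + F = -2 with E = 3F/2 gives 64 − (3/2 − 1)·F = -2, so F = 132 and E = 198.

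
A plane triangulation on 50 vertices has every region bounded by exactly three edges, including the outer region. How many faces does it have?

96

In a plane triangulation 3F = 2E and V − E + F = 2, so F = 2V − 4 = 2·50 − 4 = 96.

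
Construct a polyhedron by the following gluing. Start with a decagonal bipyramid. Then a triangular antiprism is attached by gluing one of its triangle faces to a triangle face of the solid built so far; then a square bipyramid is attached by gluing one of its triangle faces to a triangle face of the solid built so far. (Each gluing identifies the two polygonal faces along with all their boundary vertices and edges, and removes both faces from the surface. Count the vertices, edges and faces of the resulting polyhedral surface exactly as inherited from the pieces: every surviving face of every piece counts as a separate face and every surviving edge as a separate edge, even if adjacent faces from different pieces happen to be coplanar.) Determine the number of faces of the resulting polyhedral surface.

A decagonal bipyramid: V=12, E=30, F=20.
Attach a triangular antiprism (V=6, E=12, F=8) along a 3-gon: merge 3 vertices and 3 edges, delete both glued faces → V=15, E=39, F=26.
Attach a square bipyramid (V=6, E=12, F=8) along a 3-gon: merge 3 vertices and 3 edges, delete both glued faces → V=18, E=48, F=32.
Check: V − E + F = 18 − 48 + 32 = 2.

32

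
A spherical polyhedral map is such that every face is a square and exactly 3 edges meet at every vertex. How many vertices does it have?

Each face has 4 edges and each edge borders two faces, so 2E = 4F.
Each vertex has degree 3, so 3V = 2E and hence V = 4F/3.
Euler: V − E + F = 2 ⇒ (4F/3) − (4F/2) + F = 2.
Multiply by 6: (8 − 12 + 6)F = 12, i.e. 2F = 12.
So F = 6, E = 4·6/2 = 12, V = 4·6/3 = 8.

8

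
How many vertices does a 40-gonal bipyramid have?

A bipyramid over an n-gon has 2n triangular faces and n + 2 vertices: V = 40 + 2 = 42, E = 3·40 = 120, F = 2·40 = 80.

42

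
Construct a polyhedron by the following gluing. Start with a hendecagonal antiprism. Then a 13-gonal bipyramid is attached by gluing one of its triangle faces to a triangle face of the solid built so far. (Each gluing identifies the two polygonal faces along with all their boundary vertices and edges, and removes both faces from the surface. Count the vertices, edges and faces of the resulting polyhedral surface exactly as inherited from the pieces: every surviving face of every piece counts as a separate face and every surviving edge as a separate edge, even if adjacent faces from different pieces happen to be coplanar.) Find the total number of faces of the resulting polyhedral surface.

A hendecagonal antiprism: V=22, E=44, F=24.
Attach a 13-gonal bipyramid (V=15, E=39, F=26) along a 3-gon: merge 3 vertices and 3 edges, delete both glued faces → V=34, E=80, F=48.
Check: V − E + F = 34 − 80 + 48 = 2.

48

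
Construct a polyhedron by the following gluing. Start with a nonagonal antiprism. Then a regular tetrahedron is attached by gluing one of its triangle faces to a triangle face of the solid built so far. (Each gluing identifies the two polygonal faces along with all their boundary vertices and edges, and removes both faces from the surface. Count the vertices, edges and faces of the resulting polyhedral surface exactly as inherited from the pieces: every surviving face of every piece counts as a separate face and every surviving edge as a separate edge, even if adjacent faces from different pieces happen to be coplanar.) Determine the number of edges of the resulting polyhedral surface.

39

A nonagonal antiprism: V=18, E=36, F=20.
Attach a regular tetrahedron (V=4, E=6, F=4) along a 3-gon: merge 3 vertices and 3 edges, delete both glued faces → V=19, E=39, F=22.
Check: V − E + F = 19 − 39 + 22 = 2.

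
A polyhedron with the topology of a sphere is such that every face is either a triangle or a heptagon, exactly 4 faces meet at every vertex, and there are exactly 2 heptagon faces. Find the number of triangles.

14

Let x be the number of triangles; then F = 2 + x.
Edge–face incidences: 2E = 7·2 + 3·x = 14 + 3x.
Every vertex has degree 4, so 4V = 2E.
Euler: V − E + F = 2 ⇒ (2E)/4 − E + (2 + x) = 2.
Multiply by 8: 2·(2E) − 4·(2E) + 8·(2 + x) = 16, i.e. 16 + 8x − 2·(14 + 3x) = 16.
Collecting terms: 2x − 12 = 16, so 2x = 28, so x = 14.
Then 2E = 14 + 3·14 = 56, so E = 28, V = 2E/4 = 14, F = 2 + 14 = 16.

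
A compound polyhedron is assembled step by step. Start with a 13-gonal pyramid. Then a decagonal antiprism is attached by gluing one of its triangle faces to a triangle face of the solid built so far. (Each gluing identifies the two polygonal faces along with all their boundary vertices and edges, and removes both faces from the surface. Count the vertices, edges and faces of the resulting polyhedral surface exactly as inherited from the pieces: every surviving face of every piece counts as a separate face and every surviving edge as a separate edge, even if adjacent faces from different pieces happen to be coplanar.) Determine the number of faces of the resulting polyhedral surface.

34

A 13-gonal pyramid: V=14, E=26, F=14.
Attach a decagonal antiprism (V=20, E=40, F=22) along a 3-gon: merge 3 vertices and 3 edges, delete both glued faces → V=31, E=63, F=34.
Check: V − E + F = 31 − 63 + 34 = 2.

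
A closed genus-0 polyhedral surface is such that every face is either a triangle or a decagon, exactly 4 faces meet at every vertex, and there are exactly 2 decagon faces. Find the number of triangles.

20

Let x be the number of triangles; then F = 2 + x.
Edge–face incidences: 2E = 10·2 + 3·x = 20 + 3x.
Every vertex has degree 4, so 4V = 2E.
Euler: V − E + F = 2 ⇒ (2E)/4 − E + (2 + x) = 2.
Multiply by 8: 2·(2E) − 4·(2E) + 8·(2 + x) = 16, i.e. 16 + 8x − 2·(20 + 3x) = 16.
Collecting terms: 2x − 24 = 16, so 2x = 40, so x = 20.
Then 2E = 20 + 3·20 = 80, so E = 40, V = 2E/4 = 20, F = 2 + 20 = 22.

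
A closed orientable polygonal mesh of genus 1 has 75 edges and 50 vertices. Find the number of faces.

25

For a closed orientable surface of genus 1, χ = 2 − 2·1 = 0.
F = 0 − V + E = 0 − 50 + 75 = 25.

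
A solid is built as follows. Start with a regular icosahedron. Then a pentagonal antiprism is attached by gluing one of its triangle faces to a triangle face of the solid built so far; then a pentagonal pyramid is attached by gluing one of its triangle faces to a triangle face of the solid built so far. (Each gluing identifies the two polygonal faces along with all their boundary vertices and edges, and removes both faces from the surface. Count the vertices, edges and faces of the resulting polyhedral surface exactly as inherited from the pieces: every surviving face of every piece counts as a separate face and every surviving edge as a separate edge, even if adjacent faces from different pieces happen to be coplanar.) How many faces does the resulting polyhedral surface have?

34

A regular icosahedron: V=12, E=30, F=20.
Attach a pentagonal antiprism (V=10, E=20, F=12) along a 3-gon: merge 3 vertices and 3 edges, delete both glued faces → V=19, E=47, F=30.
Attach a pentagonal pyramid (V=6, E=10, F=6) along a 3-gon: merge 3 vertices and 3 edges, delete both glued faces → V=22, E=54, F=34.
Check: V − E + F = 22 − 54 + 34 = 2.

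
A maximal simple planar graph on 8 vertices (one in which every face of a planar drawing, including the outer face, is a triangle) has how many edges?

In a plane triangulation 3F = 2E and V − E + F = 2, so E = 3V − 6 = 3·8 − 6 = 18.

18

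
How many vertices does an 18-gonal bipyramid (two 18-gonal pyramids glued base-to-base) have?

20

A bipyramid over an n-gon has 2n triangular faces and n + 2 vertices: V = 18 + 2 = 20, E = 3·18 = 54, F = 2·18 = 36.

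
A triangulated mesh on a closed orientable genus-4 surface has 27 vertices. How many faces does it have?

χ = 2 − 2·4 = -6, and every face is a triangle so 3F = 2E.
V − E + F = -6 with E = 3F/2 gives 27 − (3/2 − 1)·F = -6, so F = 66 and E = 99.

66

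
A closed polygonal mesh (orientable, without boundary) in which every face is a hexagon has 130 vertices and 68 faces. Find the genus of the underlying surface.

Every face is a hexagon, so 2E = 6·68 = 408, giving E = 204.
χ = V − E + F = 130 − 204 + 68 = -6.
For a closed orientable surface χ = 2 − 2g, so g = (2 − (-6))/2 = 4.

4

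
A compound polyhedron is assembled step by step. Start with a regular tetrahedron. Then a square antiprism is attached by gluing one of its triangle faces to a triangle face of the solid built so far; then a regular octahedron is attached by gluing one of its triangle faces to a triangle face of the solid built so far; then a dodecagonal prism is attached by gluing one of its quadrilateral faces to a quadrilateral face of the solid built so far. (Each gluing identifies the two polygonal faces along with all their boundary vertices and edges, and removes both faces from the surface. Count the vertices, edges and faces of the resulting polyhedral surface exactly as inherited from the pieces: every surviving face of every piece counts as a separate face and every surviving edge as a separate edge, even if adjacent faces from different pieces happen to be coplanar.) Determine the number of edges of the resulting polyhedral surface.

A regular tetrahedron: V=4, E=6, F=4.
Attach a square antiprism (V=8, E=16, F=10) along a 3-gon: merge 3 vertices and 3 edges, delete both glued faces → V=9, E=19, F=12.
Attach a regular octahedron (V=6, E=12, F=8) along a 3-gon: merge 3 vertices and 3 edges, delete both glued faces → V=12, E=28, F=18.
Attach a dodecagonal prism (V=24, E=36, F=14) along a 4-gon: merge 4 vertices and 4 edges, delete both glued faces → V=32, E=60, F=30.
Check: V − E + F = 32 − 60 + 30 = 2.

60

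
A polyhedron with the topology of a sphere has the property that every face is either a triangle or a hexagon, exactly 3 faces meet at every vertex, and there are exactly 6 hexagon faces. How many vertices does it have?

Let x be the number of triangles; then F = 6 + x.
Edge–face incidences: 2E = 6·6 + 3·x = 36 + 3x.
Every vertex has degree 3, so 3V = 2E.
Euler: V − E + F = 2 ⇒ (2E)/3 − E + (6 + x) = 2.
Multiply by 6: 2·(2E) − 3·(2E) + 6·(6 + x) = 12, i.e. 36 + 6x − (36 + 3x) = 12.
Collecting terms: 3x = 12, so x = 4.
Then 2E = 36 + 3·4 = 48, so E = 24, V = 2E/3 = 16, F = 6 + 4 = 10.

16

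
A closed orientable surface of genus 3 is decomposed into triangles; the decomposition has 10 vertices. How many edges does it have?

42

χ = 2 − 2·3 = -4, and every face is a triangle so 3F = 2E.
V − E + F = -4 with E = 3F/2 gives 10 − (3/2 − 1)·F = -4, so F = 28 and E = 42.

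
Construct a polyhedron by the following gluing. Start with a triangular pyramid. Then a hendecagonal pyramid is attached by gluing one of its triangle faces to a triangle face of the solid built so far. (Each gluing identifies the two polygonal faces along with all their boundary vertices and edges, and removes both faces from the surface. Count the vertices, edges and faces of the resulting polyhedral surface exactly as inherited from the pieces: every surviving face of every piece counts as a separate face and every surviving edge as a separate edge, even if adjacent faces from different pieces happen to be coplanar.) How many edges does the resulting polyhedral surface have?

A triangular pyramid: V=4, E=6, F=4.
Attach a hendecagonal pyramid (V=12, E=22, F=12) along a 3-gon: merge 3 vertices and 3 edges, delete both glued faces → V=13, E=25, F=14.
Check: V − E + F = 13 − 25 + 14 = 2.

25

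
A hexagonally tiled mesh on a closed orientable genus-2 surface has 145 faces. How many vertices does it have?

288

χ = 2 − 2·2 = -2, and every face is a hexagon so 6F = 2E.
E = 6·145/2 = 435. Then V = -2 + E − F = -2 + 435 − 145 = 288.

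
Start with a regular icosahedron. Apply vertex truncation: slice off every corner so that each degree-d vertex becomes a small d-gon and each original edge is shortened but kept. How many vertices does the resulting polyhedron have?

60

The base solid has V = 12, E = 30, F = 20.
Truncation replaces each original edge-end by a new vertex, so V′ = 2E = 60.
Each original edge survives, and each old vertex of degree d contributes d new edges; summing degrees gives Σd = 2E, so E′ = E + 2E = 3E = 90.
Each original face survives and each original vertex becomes one new face: F′ = F + V = 32.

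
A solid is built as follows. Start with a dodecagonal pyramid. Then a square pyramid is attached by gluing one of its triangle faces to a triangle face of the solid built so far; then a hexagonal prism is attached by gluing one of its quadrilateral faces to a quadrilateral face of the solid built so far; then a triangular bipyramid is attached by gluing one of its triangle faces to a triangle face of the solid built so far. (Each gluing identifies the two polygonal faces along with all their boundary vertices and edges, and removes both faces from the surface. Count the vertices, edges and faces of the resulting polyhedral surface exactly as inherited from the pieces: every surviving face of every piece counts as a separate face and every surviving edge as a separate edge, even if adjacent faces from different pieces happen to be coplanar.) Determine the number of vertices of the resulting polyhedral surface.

A dodecagonal pyramid: V=13, E=24, F=13.
Attach a square pyramid (V=5, E=8, F=5) along a 3-gon: merge 3 vertices and 3 edges, delete both glued faces → V=15, E=29, F=16.
Attach a hexagonal prism (V=12, E=18, F=8) along a 4-gon: merge 4 vertices and 4 edges, delete both glued faces → V=23, E=43, F=22.
Attach a triangular bipyramid (V=5, E=9, F=6) along a 3-gon: merge 3 vertices and 3 edges, delete both glued faces → V=25, E=49, F=26.
Check: V − E + F = 25 − 49 + 26 = 2.

25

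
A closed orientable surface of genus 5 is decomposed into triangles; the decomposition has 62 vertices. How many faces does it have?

χ = 2 − 2·5 = -8, and every face is a triangle so 3F = 2E.
V − E + F = -8 with E = 3F/2 gives 62 − (3/2 − 1)·F = -8, so F = 140 and E = 210.

140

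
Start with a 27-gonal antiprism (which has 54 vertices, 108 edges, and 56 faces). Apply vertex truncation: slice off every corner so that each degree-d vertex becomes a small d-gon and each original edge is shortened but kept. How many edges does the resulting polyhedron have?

Truncation replaces each original edge-end by a new vertex, so V′ = 2E = 216.
Each original edge survives, and each old vertex of degree d contributes d new edges; summing degrees gives Σd = 2E, so E′ = E + 2E = 3E = 324.
Each original face survives and each original vertex becomes one new face: F′ = F + V = 110.

324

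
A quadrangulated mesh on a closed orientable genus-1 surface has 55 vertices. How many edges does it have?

110

χ = 2 − 2·1 = 0, and every face is a square so 4F = 2E.
V − E + F = 0 with E = 4F/2 gives 55 − (4/2 − 1)·F = 0, so F = 55 and E = 110.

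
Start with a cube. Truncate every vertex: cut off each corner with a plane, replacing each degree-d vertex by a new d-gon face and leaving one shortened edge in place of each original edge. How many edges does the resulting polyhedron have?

The base solid has V = 8, E = 12, F = 6.
Truncation replaces each original edge-end by a new vertex, so V′ = 2E = 24.
Each original edge survives, and each old vertex of degree d contributes d new edges; summing degrees gives Σd = 2E, so E′ = E + 2E = 3E = 36.
Each original face survives and each original vertex becomes one new face: F′ = F + V = 14.

36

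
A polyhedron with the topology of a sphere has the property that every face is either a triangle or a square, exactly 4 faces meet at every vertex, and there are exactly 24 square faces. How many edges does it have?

60

Let x be the number of triangles; then F = 24 + x.
Edge–face incidences: 2E = 4·24 + 3·x = 96 + 3x.
Every vertex has degree 4, so 4V = 2E.
Euler: V − E + F = 2 ⇒ (2E)/4 − E + (24 + x) = 2.
Multiply by 8: 2·(2E) − 4·(2E) + 8·(24 + x) = 16, i.e. 192 + 8x − 2·(96 + 3x) = 16.
Collecting terms: 2x = 16, so x = 8.
Then 2E = 96 + 3·8 = 120, so E = 60, V = 2E/4 = 30, F = 24 + 8 = 32.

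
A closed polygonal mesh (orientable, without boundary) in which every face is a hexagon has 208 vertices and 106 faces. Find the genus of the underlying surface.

Every face is a hexagon, so 2E = 6·106 = 636, giving E = 318.
χ = V − E + F = 208 − 318 + 106 = -4.
For a closed orientable surface χ = 2 − 2g, so g = (2 − (-4))/2 = 3.

3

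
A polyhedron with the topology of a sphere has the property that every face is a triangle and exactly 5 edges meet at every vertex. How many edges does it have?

30

Each face has 3 edges and each edge borders two faces, so 2E = 3F.
Each vertex has degree 5, so 5V = 2E and hence V = 3F/5.
Euler: V − E + F = 2 ⇒ (3F/5) − (3F/2) + F = 2.
Multiply by 10: (6 − 15 + 10)F = 20, i.e. 1F = 20.
So F = 20, E = 3·20/2 = 30, V = 3·20/5 = 12.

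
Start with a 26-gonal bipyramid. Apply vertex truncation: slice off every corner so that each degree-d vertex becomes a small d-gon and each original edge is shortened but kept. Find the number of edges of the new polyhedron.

234

The base solid has V = 28, E = 78, F = 52.
Truncation replaces each original edge-end by a new vertex, so V′ = 2E = 156.
Each original edge survives, and each old vertex of degree d contributes d new edges; summing degrees gives Σd = 2E, so E′ = E + 2E = 3E = 234.
Each original face survives and each original vertex becomes one new face: F′ = F + V = 80.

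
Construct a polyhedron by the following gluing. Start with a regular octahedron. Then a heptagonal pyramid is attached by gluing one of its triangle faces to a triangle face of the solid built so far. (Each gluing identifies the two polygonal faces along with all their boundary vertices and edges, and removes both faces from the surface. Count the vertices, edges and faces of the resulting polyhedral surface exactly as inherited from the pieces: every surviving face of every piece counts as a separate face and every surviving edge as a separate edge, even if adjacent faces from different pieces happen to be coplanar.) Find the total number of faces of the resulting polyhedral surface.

A regular octahedron: V=6, E=12, F=8.
Attach a heptagonal pyramid (V=8, E=14, F=8) along a 3-gon: merge 3 vertices and 3 edges, delete both glued faces → V=11, E=23, F=14.
Check: V − E + F = 11 − 23 + 14 = 2.

14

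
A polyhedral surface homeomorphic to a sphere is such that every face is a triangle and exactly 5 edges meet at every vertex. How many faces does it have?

Each face has 3 edges and each edge borders two faces, so 2E = 3F.
Each vertex has degree 5, so 5V = 2E and hence V = 3F/5.
Euler: V − E + F = 2 ⇒ (3F/5) − (3F/2) + F = 2.
Multiply by 10: (6 − 15 + 10)F = 20, i.e. 1F = 20.
So F = 20, E = 3·20/2 = 30, V = 3·20/5 = 12.

20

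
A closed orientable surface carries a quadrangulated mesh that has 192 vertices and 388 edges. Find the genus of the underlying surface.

Every face is a square and each edge borders two faces, so 4F = 2·388, giving F = 194.
χ = V − E + F = 192 − 388 + 194 = -2.
For a closed orientable surface χ = 2 − 2g, so g = (2 − (-2))/2 = 2.

2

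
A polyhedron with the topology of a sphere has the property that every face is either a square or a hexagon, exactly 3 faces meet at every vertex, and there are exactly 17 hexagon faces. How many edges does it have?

63

Let x be the number of squares; then F = 17 + x.
Edge–face incidences: 2E = 6·17 + 4·x = 102 + 4x.
Every vertex has degree 3, so 3V = 2E.
Euler: V − E + F = 2 ⇒ (2E)/3 − E + (17 + x) = 2.
Multiply by 6: 2·(2E) − 3·(2E) + 6·(17 + x) = 12, i.e. 102 + 6x − (102 + 4x) = 12.
Collecting terms: 2x = 12, so x = 6.
Then 2E = 102 + 4·6 = 126, so E = 63, V = 2E/3 = 42, F = 17 + 6 = 23.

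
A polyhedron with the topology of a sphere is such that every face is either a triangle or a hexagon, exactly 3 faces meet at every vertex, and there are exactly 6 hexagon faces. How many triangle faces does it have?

4

Let x be the number of triangles; then F = 6 + x.
Edge–face incidences: 2E = 6·6 + 3·x = 36 + 3x.
Every vertex has degree 3, so 3V = 2E.
Euler: V − E + F = 2 ⇒ (2E)/3 − E + (6 + x) = 2.
Multiply by 6: 2·(2E) − 3·(2E) + 6·(6 + x) = 12, i.e. 36 + 6x − (36 + 3x) = 12.
Collecting terms: 3x = 12, so x = 4.
Then 2E = 36 + 3·4 = 48, so E = 24, V = 2E/3 = 16, F = 6 + 4 = 10.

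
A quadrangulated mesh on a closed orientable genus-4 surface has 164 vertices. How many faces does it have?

χ = 2 − 2·4 = -6, and every face is a square so 4F = 2E.
V − E + F = -6 with E = 4F/2 gives 164 − (4/2 − 1)·F = -6, so F = 170 and E = 340.

170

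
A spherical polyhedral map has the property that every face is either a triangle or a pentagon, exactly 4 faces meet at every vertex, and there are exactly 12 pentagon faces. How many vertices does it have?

Let x be the number of triangles; then F = 12 + x.
Edge–face incidences: 2E = 5·12 + 3·x = 60 + 3x.
Every vertex has degree 4, so 4V = 2E.
Euler: V − E + F = 2 ⇒ (2E)/4 − E + (12 + x) = 2.
Multiply by 8: 2·(2E) − 4·(2E) + 8·(12 + x) = 16, i.e. 96 + 8x − 2·(60 + 3x) = 16.
Collecting terms: 2x − 24 = 16, so 2x = 40, so x = 20.
Then 2E = 60 + 3·20 = 120, so E = 60, V = 2E/4 = 30, F = 12 + 20 = 32.

30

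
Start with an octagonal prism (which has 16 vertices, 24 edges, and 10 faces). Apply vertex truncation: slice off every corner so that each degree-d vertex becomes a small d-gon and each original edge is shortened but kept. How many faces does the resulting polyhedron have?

Truncation replaces each original edge-end by a new vertex, so V′ = 2E = 48.
Each original edge survives, and each old vertex of degree d contributes d new edges; summing degrees gives Σd = 2E, so E′ = E + 2E = 3E = 72.
Each original face survives and each original vertex becomes one new face: F′ = F + V = 26.

26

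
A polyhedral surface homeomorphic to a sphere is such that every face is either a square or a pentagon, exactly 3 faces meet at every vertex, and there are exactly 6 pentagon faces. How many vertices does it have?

Let x be the number of squares; then F = 6 + x.
Edge–face incidences: 2E = 5·6 + 4·x = 30 + 4x.
Every vertex has degree 3, so 3V = 2E.
Euler: V − E + F = 2 ⇒ (2E)/3 − E + (6 + x) = 2.
Multiply by 6: 2·(2E) − 3·(2E) + 6·(6 + x) = 12, i.e. 36 + 6x − (30 + 4x) = 12.
Collecting terms: 2x + 6 = 12, so 2x = 6, so x = 3.
Then 2E = 30 + 4·3 = 42, so E = 21, V = 2E/3 = 14, F = 6 + 3 = 9.

14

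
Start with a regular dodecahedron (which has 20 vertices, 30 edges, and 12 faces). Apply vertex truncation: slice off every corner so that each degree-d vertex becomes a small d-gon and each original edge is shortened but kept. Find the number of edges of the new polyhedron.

Truncation replaces each original edge-end by a new vertex, so V′ = 2E = 60.
Each original edge survives, and each old vertex of degree d contributes d new edges; summing degrees gives Σd = 2E, so E′ = E + 2E = 3E = 90.
Each original face survives and each original vertex becomes one new face: F′ = F + V = 32.

90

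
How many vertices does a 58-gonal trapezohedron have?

The n-trapezohedron (dual of the n-antiprism) has V = 2·58 + 2 = 118, E = 4·58 = 232, F = 2·58 = 116.

118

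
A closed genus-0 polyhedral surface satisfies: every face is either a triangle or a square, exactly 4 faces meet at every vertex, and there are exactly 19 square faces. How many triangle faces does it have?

8

Let x be the number of triangles; then F = 19 + x.
Edge–face incidences: 2E = 4·19 + 3·x = 76 + 3x.
Every vertex has degree 4, so 4V = 2E.
Euler: V − E + F = 2 ⇒ (2E)/4 − E + (19 + x) = 2.
Multiply by 8: 2·(2E) − 4·(2E) + 8·(19 + x) = 16, i.e. 152 + 8x − 2·(76 + 3x) = 16.
Collecting terms: 2x = 16, so x = 8.
Then 2E = 76 + 3·8 = 100, so E = 50, V = 2E/4 = 25, F = 19 + 8 = 27.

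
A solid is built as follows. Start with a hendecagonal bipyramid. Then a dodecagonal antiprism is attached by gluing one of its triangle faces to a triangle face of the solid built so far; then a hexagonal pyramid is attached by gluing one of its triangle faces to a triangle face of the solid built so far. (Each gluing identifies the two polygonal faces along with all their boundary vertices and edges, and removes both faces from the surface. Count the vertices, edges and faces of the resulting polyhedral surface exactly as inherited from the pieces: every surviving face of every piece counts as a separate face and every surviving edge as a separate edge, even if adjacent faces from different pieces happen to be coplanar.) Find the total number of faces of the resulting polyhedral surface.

A hendecagonal bipyramid: V=13, E=33, F=22.
Attach a dodecagonal antiprism (V=24, E=48, F=26) along a 3-gon: merge 3 vertices and 3 edges, delete both glued faces → V=34, E=78, F=46.
Attach a hexagonal pyramid (V=7, E=12, F=7) along a 3-gon: merge 3 vertices and 3 edges, delete both glued faces → V=38, E=87, F=51.
Check: V − E + F = 38 − 87 + 51 = 2.

51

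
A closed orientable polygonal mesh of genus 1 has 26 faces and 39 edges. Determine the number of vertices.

13

For a closed orientable surface of genus 1, χ = 2 − 2·1 = 0.
V = 0 + E − F = 0 + 39 − 26 = 13.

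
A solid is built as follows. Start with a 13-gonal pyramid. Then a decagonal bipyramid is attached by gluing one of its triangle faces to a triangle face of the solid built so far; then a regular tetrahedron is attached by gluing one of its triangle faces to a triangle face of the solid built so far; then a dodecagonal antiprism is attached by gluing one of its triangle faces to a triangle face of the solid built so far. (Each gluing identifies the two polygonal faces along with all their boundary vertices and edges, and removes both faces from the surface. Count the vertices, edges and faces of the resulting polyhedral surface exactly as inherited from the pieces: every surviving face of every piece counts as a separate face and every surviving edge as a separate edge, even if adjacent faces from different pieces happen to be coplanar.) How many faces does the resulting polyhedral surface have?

58

A 13-gonal pyramid: V=14, E=26, F=14.
Attach a decagonal bipyramid (V=12, E=30, F=20) along a 3-gon: merge 3 vertices and 3 edges, delete both glued faces → V=23, E=53, F=32.
Attach a regular tetrahedron (V=4, E=6, F=4) along a 3-gon: merge 3 vertices and 3 edges, delete both glued faces → V=24, E=56, F=34.
Attach a dodecagonal antiprism (V=24, E=48, F=26) along a 3-gon: merge 3 vertices and 3 edges, delete both glued faces → V=45, E=101, F=58.
Check: V − E + F = 45 − 101 + 58 = 2.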